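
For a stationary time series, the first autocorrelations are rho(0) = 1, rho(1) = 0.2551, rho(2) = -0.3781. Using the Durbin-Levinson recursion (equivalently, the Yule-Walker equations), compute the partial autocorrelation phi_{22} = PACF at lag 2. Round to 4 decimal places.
\phi_{22} = -0.4740

The PACF at lag k is phi_{kk}, the last component of the solution
to the Yule-Walker system G_k phi = r_k where
  (G_k)_{ij} = rho(|i - j|), (r_k)_i = rho(i), i,j = 1..k.
Equivalently, Durbin-Levinson gives phi_{kk} iteratively:
  phi_{11} = rho(1)
  phi_{kk} = [rho(k) - sum_{j=1..k-1} phi_{k-1,j} rho(k-j)]
            / [1 - sum_{j=1..k-1} phi_{k-1,j} rho(j)],
  phi_{k,j} = phi_{k-1,j} - phi_{kk} phi_{k-1,k-j},  j = 1..k-1.
Step k = 1:
  phi_11 = rho(1) = 0.2551.
Step k = 2:
  phi_22 = [rho(2) - phi_11 rho(1)] / [1 - phi_11 rho(1)] = [-0.3781 - (0.2551)(0.2551)] / [1 - (0.2551)(0.2551)]
         = -0.44317601 / 0.93492399 = -0.474.
Therefore phi_{22} = -0.4740.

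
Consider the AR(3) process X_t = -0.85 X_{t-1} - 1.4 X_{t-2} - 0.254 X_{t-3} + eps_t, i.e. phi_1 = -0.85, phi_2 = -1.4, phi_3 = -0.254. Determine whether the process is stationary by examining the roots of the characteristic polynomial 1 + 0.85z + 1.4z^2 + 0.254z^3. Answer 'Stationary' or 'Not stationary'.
\text{Not stationary}

The AR(p) characteristic polynomial is P(z) = 1 + 0.85z + 1.4z^2 + 0.254z^3.
Stationarity requires all roots to lie outside the unit circle, i.e. |z| > 1 for every root.
Degree 3: look for a simple real root z0 first, then factor out (1 - z/z0) and solve the remaining quadratic.
Testing z0 = -5: P(-5) = 1 + (0.85)(-5) + (1.4)(-5)^2 + (0.254)(-5)^3
  = 1 + (-4.25) + (35) + (-31.75) = 0.  So z_0 = -5 is a root, |z_0| = 5.
Divide out the factor (1 + 0.2 z) = (1 - z/z0) (since 1/z0 = -0.2):
  P(z) = (1 + 0.2 z)(1 + (0.65) z + (1.27) z^2)
  [check: z-coef 0.65 - (-0.2) = 0.85; z^2-coef 1.27 - (-0.2)(0.65) = 1.4; z^3-coef -(-0.2)(1.27) = 0.254.]
Remaining roots from the quadratic factor 1 + (0.65) z + (1.27) z^2:
  Set 1 + (0.65) z + (1.27) z^2 = 0, i.e. a z^2 + b z + c = 0 with a = 1.27, b = 0.65, c = 1.
  Discriminant D = b^2 - 4ac = (0.65)^2 - 4*(1.27)*1 = 0.4225 - (5.08) = -4.6575.
  D < 0, so the roots are the complex-conjugate pair z = (-b +/- i sqrt(-D)) / (2a) = -0.2559 +/- 0.8497i.
  For a conjugate pair |z|^2 = z * conj(z) = (product of roots) = c/a = 1/(1.27) = 0.787402, so |z| = sqrt(0.787402) = 0.8874 for both roots.
Moduli of all roots: 5.0000, 0.8874, 0.8874.
All moduli strictly greater than 1? No.
Verdict: Not stationary.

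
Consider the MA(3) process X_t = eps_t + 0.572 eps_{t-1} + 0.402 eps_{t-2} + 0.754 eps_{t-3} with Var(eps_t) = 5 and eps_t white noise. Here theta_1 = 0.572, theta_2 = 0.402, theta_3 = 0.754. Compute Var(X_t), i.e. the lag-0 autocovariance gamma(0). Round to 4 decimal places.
\gamma(0) = 10.2865

For an MA(q) process X_t = eps_t + sum_i theta_i eps_{t-i} with
Var(eps_t) = sigma^2, the variance is
  gamma(0) = sigma^2 * (1 + sum_i theta_i^2).
  sum_i theta_i^2 = (0.572)^2 + (0.402)^2 + (0.754)^2 = 0.327184 + 0.161604 + 0.568516 = 1.057304.
  gamma(0) = 5 * (1 + 1.057304) = 5 * 2.057304 = 10.28652, which rounds to 10.2865.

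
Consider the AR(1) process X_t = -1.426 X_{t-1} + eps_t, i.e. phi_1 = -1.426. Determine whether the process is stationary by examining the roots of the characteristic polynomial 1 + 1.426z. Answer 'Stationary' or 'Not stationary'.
\text{Not stationary}

The AR(p) characteristic polynomial is P(z) = 1 + 1.426z.
Stationarity requires all roots to lie outside the unit circle, i.e. |z| > 1 for every root.
This is linear in z: 1 + (1.426) z = 0  =>  z = -1/(1.426) = -0.701262,  |z| = 0.701262.
Moduli of all roots: 0.7013.
All moduli strictly greater than 1? No.
Verdict: Not stationary.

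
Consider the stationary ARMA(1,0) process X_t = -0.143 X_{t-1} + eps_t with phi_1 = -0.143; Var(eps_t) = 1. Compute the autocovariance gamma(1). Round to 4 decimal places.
\gamma(1) = -0.1460

Multiply the model equation by X_{t-k} and take expectations. With theta_0 = psi_0 = 1 and psi_j the MA(infinity) weights, this gives
  gamma(k) - sum_i phi_i gamma(k-i) = c_k,
  c_k = sigma^2 * sum_{j=k..q} theta_j psi_{j-k}   (c_k = 0 for k > q),
using gamma(-m) = gamma(m).
Pure AR (q = 0): c_0 = sigma^2 = 1, c_k = 0 for k >= 1.
Equations for k = 0 and k = 1 (AR order 1):
  gamma(0) = phi_1 gamma(1) + c_0
  gamma(1) = phi_1 gamma(0) + c_1
Substituting the second into the first: gamma(0) (1 - phi_1^2) = c_0 + phi_1 c_1, so
  gamma(0) = c_0 / (1 - phi_1^2) = 1 / (1 - (-0.143)^2) = 1 / 0.979551 = 1.020876.
  gamma(1) = phi_1 gamma(0) = (-0.143)(1.020876) = -0.145985.
Therefore gamma(1) = -0.1460 (to 4 decimal places).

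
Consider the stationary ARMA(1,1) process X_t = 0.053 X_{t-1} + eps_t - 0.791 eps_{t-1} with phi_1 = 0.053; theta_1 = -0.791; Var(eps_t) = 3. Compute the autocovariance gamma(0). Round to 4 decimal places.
\gamma(0) = 4.6385

Multiply the model equation by X_{t-k} and take expectations. With theta_0 = psi_0 = 1 and psi_j the MA(infinity) weights, this gives
  gamma(k) - sum_i phi_i gamma(k-i) = c_k,
  c_k = sigma^2 * sum_{j=k..q} theta_j psi_{j-k}   (c_k = 0 for k > q),
using gamma(-m) = gamma(m).
psi-weights needed (psi_j = theta_j + sum_i phi_i psi_{j-i}):
  psi_1 = theta_1 + phi_1 = -0.791 + (0.053) = -0.738
Right-hand sides:
  c_0 = sigma^2 (1 + theta_1 psi_1) = 3 * (1 + (-0.791)(-0.738)) = 3 * 1.583758 = 4.751274
  c_1 = sigma^2 theta_1 = 3 * (-0.791) = -2.373
  c_2 = 0
Equations for k = 0 and k = 1 (AR order 1):
  gamma(0) = phi_1 gamma(1) + c_0
  gamma(1) = phi_1 gamma(0) + c_1
Substituting the second into the first: gamma(0) (1 - phi_1^2) = c_0 + phi_1 c_1, so
  gamma(0) = (c_0 + phi_1 c_1) / (1 - phi_1^2) = (4.751274 + (0.053)(-2.373)) / (1 - (0.053)^2) = 4.625505 / 0.997191 = 4.638535.
Therefore gamma(0) = 4.6385 (to 4 decimal places).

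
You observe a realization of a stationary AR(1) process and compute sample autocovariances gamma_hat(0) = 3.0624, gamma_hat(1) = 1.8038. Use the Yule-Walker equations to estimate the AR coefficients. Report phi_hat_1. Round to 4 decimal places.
\hat\phi_{1} = 0.5890

The Yule-Walker equations for an AR(p) process read, in matrix form,
  Gamma_p phi = r_p,   with   (Gamma_p)_{ij} = gamma(|i - j|),
                       (r_p)_i = gamma(i),   i,j = 1..p.
Substitute the sample gammas (Toeplitz matrix and right-hand side of size 1):
  Gamma_p = [[3.0624]]
  r_p     = [1.8038]
With p = 1 this is the single equation gamma(0) phi_1 = gamma(1):
  phi_hat_1 = gamma(1) / gamma(0) = 1.8038 / 3.0624 = 0.5890.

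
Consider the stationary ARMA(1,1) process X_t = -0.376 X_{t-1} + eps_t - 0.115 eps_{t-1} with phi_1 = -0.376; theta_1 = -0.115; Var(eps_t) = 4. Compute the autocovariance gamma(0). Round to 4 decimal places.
\gamma(0) = 5.1231

Multiply the model equation by X_{t-k} and take expectations. With theta_0 = psi_0 = 1 and psi_j the MA(infinity) weights, this gives
  gamma(k) - sum_i phi_i gamma(k-i) = c_k,
  c_k = sigma^2 * sum_{j=k..q} theta_j psi_{j-k}   (c_k = 0 for k > q),
using gamma(-m) = gamma(m).
psi-weights needed (psi_j = theta_j + sum_i phi_i psi_{j-i}):
  psi_1 = theta_1 + phi_1 = -0.115 + (-0.376) = -0.491
Right-hand sides:
  c_0 = sigma^2 (1 + theta_1 psi_1) = 4 * (1 + (-0.115)(-0.491)) = 4 * 1.056465 = 4.22586
  c_1 = sigma^2 theta_1 = 4 * (-0.115) = -0.46
  c_2 = 0
Equations for k = 0 and k = 1 (AR order 1):
  gamma(0) = phi_1 gamma(1) + c_0
  gamma(1) = phi_1 gamma(0) + c_1
Substituting the second into the first: gamma(0) (1 - phi_1^2) = c_0 + phi_1 c_1, so
  gamma(0) = (c_0 + phi_1 c_1) / (1 - phi_1^2) = (4.22586 + (-0.376)(-0.46)) / (1 - (-0.376)^2) = 4.39882 / 0.858624 = 5.123104.
Therefore gamma(0) = 5.1231 (to 4 decimal places).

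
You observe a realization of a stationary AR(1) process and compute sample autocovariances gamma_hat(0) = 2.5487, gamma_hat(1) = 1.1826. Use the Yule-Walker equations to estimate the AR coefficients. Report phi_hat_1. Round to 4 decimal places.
\hat\phi_{1} = 0.4640

The Yule-Walker equations for an AR(p) process read, in matrix form,
  Gamma_p phi = r_p,   with   (Gamma_p)_{ij} = gamma(|i - j|),
                       (r_p)_i = gamma(i),   i,j = 1..p.
Substitute the sample gammas (Toeplitz matrix and right-hand side of size 1):
  Gamma_p = [[2.5487]]
  r_p     = [1.1826]
With p = 1 this is the single equation gamma(0) phi_1 = gamma(1):
  phi_hat_1 = gamma(1) / gamma(0) = 1.1826 / 2.5487 = 0.4640.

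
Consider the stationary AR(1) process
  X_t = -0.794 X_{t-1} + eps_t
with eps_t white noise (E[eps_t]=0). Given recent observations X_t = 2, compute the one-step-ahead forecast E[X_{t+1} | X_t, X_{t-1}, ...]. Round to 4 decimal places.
E[X_{t+1} \mid \mathcal F_t] = -1.5880

For an AR(p) model X_t = c + sum_i phi_i X_{t-i} + eps_t, the
one-step-ahead conditional mean is
  E[X_{t+1} | X_t, ...] = c + sum_i phi_i X_{t+1-i}.
Substitute known values:
  E[X_{t+1} | ...] = (-0.794) * (2)
                   = -1.5880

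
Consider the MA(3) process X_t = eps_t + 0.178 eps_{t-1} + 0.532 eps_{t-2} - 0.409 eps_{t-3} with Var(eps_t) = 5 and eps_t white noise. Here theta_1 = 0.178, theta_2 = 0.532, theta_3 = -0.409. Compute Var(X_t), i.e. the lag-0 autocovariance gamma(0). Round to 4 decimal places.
\gamma(0) = 7.4099

For an MA(q) process X_t = eps_t + sum_i theta_i eps_{t-i} with
Var(eps_t) = sigma^2, the variance is
  gamma(0) = sigma^2 * (1 + sum_i theta_i^2).
  sum_i theta_i^2 = (0.178)^2 + (0.532)^2 + (-0.409)^2 = 0.031684 + 0.283024 + 0.167281 = 0.481989.
  gamma(0) = 5 * (1 + 0.481989) = 5 * 1.481989 = 7.409945, which rounds to 7.4099.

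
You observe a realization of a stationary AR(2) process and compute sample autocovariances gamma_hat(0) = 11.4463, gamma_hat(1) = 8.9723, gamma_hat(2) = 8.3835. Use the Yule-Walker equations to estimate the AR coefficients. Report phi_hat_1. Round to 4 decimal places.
\hat\phi_{1} = 0.5440

The Yule-Walker equations for an AR(p) process read, in matrix form,
  Gamma_p phi = r_p,   with   (Gamma_p)_{ij} = gamma(|i - j|),
                       (r_p)_i = gamma(i),   i,j = 1..p.
Substitute the sample gammas (Toeplitz matrix and right-hand side of size 2):
  Gamma_p = [[11.4463, 8.9723], [8.9723, 11.4463]]
  r_p     = [8.9723, 8.3835]
Written out:
  11.4463 phi_1 + 8.9723 phi_2 = 8.9723
  8.9723 phi_1 + 11.4463 phi_2 = 8.3835
Solve by Cramer's rule:
  det = gamma(0)^2 - gamma(1)^2 = (11.4463)^2 - (8.9723)^2 = 131.01778369 - 80.50216729 = 50.5156164
  phi_hat_1 = [gamma(1) gamma(0) - gamma(1) gamma(2)] / det = [(8.9723)(11.4463) - (8.9723)(8.3835)] / 50.5156164 = 27.48036044 / 50.5156164 = 0.544
  phi_hat_2 = [gamma(0) gamma(2) - gamma(1)^2] / det = [(11.4463)(8.3835) - (8.9723)^2] / 50.5156164 = 15.45788876 / 50.5156164 = 0.306
So phi_hat = [0.5440, 0.3060].
Therefore phi_hat_1 = 0.5440.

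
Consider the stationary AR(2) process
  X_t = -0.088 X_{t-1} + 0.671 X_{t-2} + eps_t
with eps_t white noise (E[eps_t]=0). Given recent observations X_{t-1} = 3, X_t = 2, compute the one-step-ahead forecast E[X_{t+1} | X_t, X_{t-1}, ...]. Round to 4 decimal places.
E[X_{t+1} \mid \mathcal F_t] = 1.8370

For an AR(p) model X_t = c + sum_i phi_i X_{t-i} + eps_t, the
one-step-ahead conditional mean is
  E[X_{t+1} | X_t, ...] = c + sum_i phi_i X_{t+1-i}.
Substitute known values:
  E[X_{t+1} | ...] = (-0.088) * (2) + (0.671) * (3)
                   = 1.8370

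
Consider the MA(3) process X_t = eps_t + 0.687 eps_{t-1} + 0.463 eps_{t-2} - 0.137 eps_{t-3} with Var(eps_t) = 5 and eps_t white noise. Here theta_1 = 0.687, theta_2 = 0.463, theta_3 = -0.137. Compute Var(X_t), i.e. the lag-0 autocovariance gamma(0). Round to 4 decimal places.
\gamma(0) = 8.5255

For an MA(q) process X_t = eps_t + sum_i theta_i eps_{t-i} with
Var(eps_t) = sigma^2, the variance is
  gamma(0) = sigma^2 * (1 + sum_i theta_i^2).
  sum_i theta_i^2 = (0.687)^2 + (0.463)^2 + (-0.137)^2 = 0.471969 + 0.214369 + 0.018769 = 0.705107.
  gamma(0) = 5 * (1 + 0.705107) = 5 * 1.705107 = 8.525535, which rounds to 8.5255.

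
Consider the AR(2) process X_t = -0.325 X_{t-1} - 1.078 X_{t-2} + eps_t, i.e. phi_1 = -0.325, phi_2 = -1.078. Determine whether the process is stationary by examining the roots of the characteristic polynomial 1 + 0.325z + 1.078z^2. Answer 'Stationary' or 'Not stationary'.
\text{Not stationary}

The AR(p) characteristic polynomial is P(z) = 1 + 0.325z + 1.078z^2.
Stationarity requires all roots to lie outside the unit circle, i.e. |z| > 1 for every root.
Set 1 + (0.325) z + (1.078) z^2 = 0, i.e. a z^2 + b z + c = 0 with a = 1.078, b = 0.325, c = 1.
Discriminant D = b^2 - 4ac = (0.325)^2 - 4*(1.078)*1 = 0.105625 - (4.312) = -4.206375.
D < 0, so the roots are the complex-conjugate pair z = (-b +/- i sqrt(-D)) / (2a) = -0.1507 +/- 0.9513i.
For a conjugate pair |z|^2 = z * conj(z) = (product of roots) = c/a = 1/(1.078) = 0.927644, so |z| = sqrt(0.927644) = 0.9631 for both roots.
Moduli of all roots: 0.9631, 0.9631.
All moduli strictly greater than 1? No.
Verdict: Not stationary.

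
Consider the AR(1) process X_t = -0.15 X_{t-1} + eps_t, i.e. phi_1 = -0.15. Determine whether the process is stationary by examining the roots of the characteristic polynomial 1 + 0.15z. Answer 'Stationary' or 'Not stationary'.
\text{Stationary}

The AR(p) characteristic polynomial is P(z) = 1 + 0.15z.
Stationarity requires all roots to lie outside the unit circle, i.e. |z| > 1 for every root.
This is linear in z: 1 + (0.15) z = 0  =>  z = -1/(0.15) = -6.666667,  |z| = 6.666667.
Moduli of all roots: 6.6667.
All moduli strictly greater than 1? Yes.
Verdict: Stationary.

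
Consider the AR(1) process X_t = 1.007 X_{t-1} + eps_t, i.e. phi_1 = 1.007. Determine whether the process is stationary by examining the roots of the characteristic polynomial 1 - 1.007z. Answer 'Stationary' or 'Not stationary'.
\text{Not stationary}

The AR(p) characteristic polynomial is P(z) = 1 - 1.007z.
Stationarity requires all roots to lie outside the unit circle, i.e. |z| > 1 for every root.
This is linear in z: 1 + (-1.007) z = 0  =>  z = -1/(-1.007) = 0.993049,  |z| = 0.993049.
Moduli of all roots: 0.9930.
All moduli strictly greater than 1? No.
Verdict: Not stationary.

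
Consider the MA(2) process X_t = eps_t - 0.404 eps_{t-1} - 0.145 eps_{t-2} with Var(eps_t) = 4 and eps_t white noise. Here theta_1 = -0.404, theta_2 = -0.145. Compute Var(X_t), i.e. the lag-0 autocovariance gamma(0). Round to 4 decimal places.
\gamma(0) = 4.7370

For an MA(q) process X_t = eps_t + sum_i theta_i eps_{t-i} with
Var(eps_t) = sigma^2, the variance is
  gamma(0) = sigma^2 * (1 + sum_i theta_i^2).
  sum_i theta_i^2 = (-0.404)^2 + (-0.145)^2 = 0.163216 + 0.021025 = 0.184241.
  gamma(0) = 4 * (1 + 0.184241) = 4 * 1.184241 = 4.736964, which rounds to 4.7370.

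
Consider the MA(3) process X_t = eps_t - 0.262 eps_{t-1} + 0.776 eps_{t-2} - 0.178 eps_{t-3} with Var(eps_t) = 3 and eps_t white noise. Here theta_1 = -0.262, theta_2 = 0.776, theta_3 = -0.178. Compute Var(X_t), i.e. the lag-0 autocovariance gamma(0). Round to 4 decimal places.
\gamma(0) = 5.1075

For an MA(q) process X_t = eps_t + sum_i theta_i eps_{t-i} with
Var(eps_t) = sigma^2, the variance is
  gamma(0) = sigma^2 * (1 + sum_i theta_i^2).
  sum_i theta_i^2 = (-0.262)^2 + (0.776)^2 + (-0.178)^2 = 0.068644 + 0.602176 + 0.031684 = 0.702504.
  gamma(0) = 3 * (1 + 0.702504) = 3 * 1.702504 = 5.107512, which rounds to 5.1075.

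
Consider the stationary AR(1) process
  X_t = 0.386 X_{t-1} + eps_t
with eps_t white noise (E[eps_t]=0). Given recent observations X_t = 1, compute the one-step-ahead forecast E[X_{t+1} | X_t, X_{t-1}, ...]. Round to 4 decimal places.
E[X_{t+1} \mid \mathcal F_t] = 0.3860

For an AR(p) model X_t = c + sum_i phi_i X_{t-i} + eps_t, the
one-step-ahead conditional mean is
  E[X_{t+1} | X_t, ...] = c + sum_i phi_i X_{t+1-i}.
Substitute known values:
  E[X_{t+1} | ...] = (0.386) * (1)
                   = 0.3860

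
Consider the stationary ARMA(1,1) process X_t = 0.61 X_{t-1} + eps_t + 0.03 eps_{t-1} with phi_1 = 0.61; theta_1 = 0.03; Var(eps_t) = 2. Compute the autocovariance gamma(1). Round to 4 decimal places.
\gamma(1) = 2.0758

Multiply the model equation by X_{t-k} and take expectations. With theta_0 = psi_0 = 1 and psi_j the MA(infinity) weights, this gives
  gamma(k) - sum_i phi_i gamma(k-i) = c_k,
  c_k = sigma^2 * sum_{j=k..q} theta_j psi_{j-k}   (c_k = 0 for k > q),
using gamma(-m) = gamma(m).
psi-weights needed (psi_j = theta_j + sum_i phi_i psi_{j-i}):
  psi_1 = theta_1 + phi_1 = 0.03 + (0.61) = 0.64
Right-hand sides:
  c_0 = sigma^2 (1 + theta_1 psi_1) = 2 * (1 + (0.03)(0.64)) = 2 * 1.0192 = 2.0384
  c_1 = sigma^2 theta_1 = 2 * (0.03) = 0.06
  c_2 = 0
Equations for k = 0 and k = 1 (AR order 1):
  gamma(0) = phi_1 gamma(1) + c_0
  gamma(1) = phi_1 gamma(0) + c_1
Substituting the second into the first: gamma(0) (1 - phi_1^2) = c_0 + phi_1 c_1, so
  gamma(0) = (c_0 + phi_1 c_1) / (1 - phi_1^2) = (2.0384 + (0.61)(0.06)) / (1 - (0.61)^2) = 2.075 / 0.6279 = 3.304666.
  gamma(1) = phi_1 gamma(0) + c_1 = (0.61)(3.304666) + (0.06) = 2.075846.
Therefore gamma(1) = 2.0758 (to 4 decimal places).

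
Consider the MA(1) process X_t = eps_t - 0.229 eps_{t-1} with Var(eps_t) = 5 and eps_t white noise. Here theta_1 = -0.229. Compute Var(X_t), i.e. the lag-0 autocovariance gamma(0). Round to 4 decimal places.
\gamma(0) = 5.2622

For an MA(q) process X_t = eps_t + sum_i theta_i eps_{t-i} with
Var(eps_t) = sigma^2, the variance is
  gamma(0) = sigma^2 * (1 + sum_i theta_i^2).
  sum_i theta_i^2 = (-0.229)^2 = 0.052441.
  gamma(0) = 5 * (1 + 0.052441) = 5 * 1.052441 = 5.262205, which rounds to 5.2622.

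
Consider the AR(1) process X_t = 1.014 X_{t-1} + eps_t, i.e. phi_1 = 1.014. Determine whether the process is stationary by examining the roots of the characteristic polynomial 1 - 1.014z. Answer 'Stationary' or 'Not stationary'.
\text{Not stationary}

The AR(p) characteristic polynomial is P(z) = 1 - 1.014z.
Stationarity requires all roots to lie outside the unit circle, i.e. |z| > 1 for every root.
This is linear in z: 1 + (-1.014) z = 0  =>  z = -1/(-1.014) = 0.986193,  |z| = 0.986193.
Moduli of all roots: 0.9862.
All moduli strictly greater than 1? No.
Verdict: Not stationary.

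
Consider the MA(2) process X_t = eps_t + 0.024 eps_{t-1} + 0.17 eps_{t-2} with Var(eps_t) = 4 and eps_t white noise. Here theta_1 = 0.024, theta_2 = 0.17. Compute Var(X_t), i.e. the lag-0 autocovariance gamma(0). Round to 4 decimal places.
\gamma(0) = 4.1179

For an MA(q) process X_t = eps_t + sum_i theta_i eps_{t-i} with
Var(eps_t) = sigma^2, the variance is
  gamma(0) = sigma^2 * (1 + sum_i theta_i^2).
  sum_i theta_i^2 = (0.024)^2 + (0.17)^2 = 0.000576 + 0.0289 = 0.029476.
  gamma(0) = 4 * (1 + 0.029476) = 4 * 1.029476 = 4.117904, which rounds to 4.1179.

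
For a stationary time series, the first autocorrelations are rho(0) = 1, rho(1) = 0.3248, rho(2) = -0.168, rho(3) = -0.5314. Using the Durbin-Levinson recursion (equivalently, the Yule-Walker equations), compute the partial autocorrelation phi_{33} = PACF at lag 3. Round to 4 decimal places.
\phi_{33} = -0.4450

The PACF at lag k is phi_{kk}, the last component of the solution
to the Yule-Walker system G_k phi = r_k where
  (G_k)_{ij} = rho(|i - j|), (r_k)_i = rho(i), i,j = 1..k.
Equivalently, Durbin-Levinson gives phi_{kk} iteratively:
  phi_{11} = rho(1)
  phi_{kk} = [rho(k) - sum_{j=1..k-1} phi_{k-1,j} rho(k-j)]
            / [1 - sum_{j=1..k-1} phi_{k-1,j} rho(j)],
  phi_{k,j} = phi_{k-1,j} - phi_{kk} phi_{k-1,k-j},  j = 1..k-1.
Step k = 1:
  phi_11 = rho(1) = 0.3248.
Step k = 2:
  phi_22 = [rho(2) - phi_11 rho(1)] / [1 - phi_11 rho(1)] = [-0.168 - (0.3248)(0.3248)] / [1 - (0.3248)(0.3248)]
         = -0.27349504 / 0.89450496 = -0.30575.
  Update: phi_21 = phi_11 - phi_22 phi_11 = 0.3248 - (-0.30575)(0.3248) = 0.424108.
Step k = 3:
  phi_33 = [rho(3) - phi_21 rho(2) - phi_22 rho(1)] / [1 - phi_21 rho(1) - phi_22 rho(2)]
    numerator   = -0.5314 - (0.424108)(-0.168) - (-0.30575)(0.3248) = -0.36084226
    denominator = 1 - (0.424108)(0.3248) - (-0.30575)(-0.168) = 0.81088381
  phi_33 = -0.36084226 / 0.81088381 = -0.445.
Therefore phi_{33} = -0.4450.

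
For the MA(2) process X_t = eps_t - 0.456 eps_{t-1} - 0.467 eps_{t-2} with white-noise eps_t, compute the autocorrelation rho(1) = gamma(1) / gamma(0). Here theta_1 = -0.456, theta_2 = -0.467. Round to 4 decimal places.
\rho(1) = -0.1704

For an MA(q) process with theta_0 = 1, the autocovariance is
  gamma(k) = sigma^2 * sum_{i=0..q-k} theta_i * theta_{i+k},
and rho(k) = gamma(k) / gamma(0). Sigma^2 cancels.
  numerator   = (1)*(-0.456) + (-0.456)*(-0.467) = -0.243048.
  denominator = (1)^2 + (-0.456)^2 + (-0.467)^2 = 1.426025.
  rho(1) = -0.243048 / 1.426025 = -0.1704.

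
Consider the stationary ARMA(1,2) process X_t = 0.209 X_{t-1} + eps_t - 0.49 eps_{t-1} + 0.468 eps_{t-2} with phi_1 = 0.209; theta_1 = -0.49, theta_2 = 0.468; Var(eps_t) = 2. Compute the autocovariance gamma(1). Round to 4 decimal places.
\gamma(1) = -0.7188

Multiply the model equation by X_{t-k} and take expectations. With theta_0 = psi_0 = 1 and psi_j the MA(infinity) weights, this gives
  gamma(k) - sum_i phi_i gamma(k-i) = c_k,
  c_k = sigma^2 * sum_{j=k..q} theta_j psi_{j-k}   (c_k = 0 for k > q),
using gamma(-m) = gamma(m).
psi-weights needed (psi_j = theta_j + sum_i phi_i psi_{j-i}):
  psi_1 = theta_1 + phi_1 = -0.49 + (0.209) = -0.281
  psi_2 = theta_2 + phi_1 psi_1 = 0.468 + (0.209)(-0.281) = 0.409271
Right-hand sides:
  c_0 = sigma^2 (1 + theta_1 psi_1 + theta_2 psi_2) = 2 * (1 + (-0.49)(-0.281) + (0.468)(0.409271)) = 2 * 1.329229 = 2.658458
  c_1 = sigma^2 (theta_1 + theta_2 psi_1) = 2 * (-0.49 + (0.468)(-0.281)) = -1.243016
  c_2 = sigma^2 theta_2 = 2 * (0.468) = 0.936
Equations for k = 0 and k = 1 (AR order 1):
  gamma(0) = phi_1 gamma(1) + c_0
  gamma(1) = phi_1 gamma(0) + c_1
Substituting the second into the first: gamma(0) (1 - phi_1^2) = c_0 + phi_1 c_1, so
  gamma(0) = (c_0 + phi_1 c_1) / (1 - phi_1^2) = (2.658458 + (0.209)(-1.243016)) / (1 - (0.209)^2) = 2.398667 / 0.956319 = 2.508229.
  gamma(1) = phi_1 gamma(0) + c_1 = (0.209)(2.508229) + (-1.243016) = -0.718796.
Therefore gamma(1) = -0.7188 (to 4 decimal places).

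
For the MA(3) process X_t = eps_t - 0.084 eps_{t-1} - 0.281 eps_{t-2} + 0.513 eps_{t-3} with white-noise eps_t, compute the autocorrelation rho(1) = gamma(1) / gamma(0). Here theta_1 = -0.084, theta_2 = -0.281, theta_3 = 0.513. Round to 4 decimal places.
\rho(1) = -0.1516

For an MA(q) process with theta_0 = 1, the autocovariance is
  gamma(k) = sigma^2 * sum_{i=0..q-k} theta_i * theta_{i+k},
and rho(k) = gamma(k) / gamma(0). Sigma^2 cancels.
  numerator   = (1)*(-0.084) + (-0.084)*(-0.281) + (-0.281)*(0.513) = -0.204549.
  denominator = (1)^2 + (-0.084)^2 + (-0.281)^2 + (0.513)^2 = 1.349186.
  rho(1) = -0.204549 / 1.349186 = -0.1516.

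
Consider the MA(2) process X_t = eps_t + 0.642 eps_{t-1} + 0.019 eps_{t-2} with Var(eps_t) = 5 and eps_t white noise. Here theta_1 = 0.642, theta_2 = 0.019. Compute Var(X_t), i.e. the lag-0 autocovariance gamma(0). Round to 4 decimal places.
\gamma(0) = 7.0626

For an MA(q) process X_t = eps_t + sum_i theta_i eps_{t-i} with
Var(eps_t) = sigma^2, the variance is
  gamma(0) = sigma^2 * (1 + sum_i theta_i^2).
  sum_i theta_i^2 = (0.642)^2 + (0.019)^2 = 0.412164 + 0.000361 = 0.412525.
  gamma(0) = 5 * (1 + 0.412525) = 5 * 1.412525 = 7.062625, which rounds to 7.0626.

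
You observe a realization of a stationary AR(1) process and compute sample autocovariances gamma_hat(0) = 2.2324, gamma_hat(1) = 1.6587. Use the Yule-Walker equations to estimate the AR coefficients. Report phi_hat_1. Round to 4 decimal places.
\hat\phi_{1} = 0.7430

The Yule-Walker equations for an AR(p) process read, in matrix form,
  Gamma_p phi = r_p,   with   (Gamma_p)_{ij} = gamma(|i - j|),
                       (r_p)_i = gamma(i),   i,j = 1..p.
Substitute the sample gammas (Toeplitz matrix and right-hand side of size 1):
  Gamma_p = [[2.2324]]
  r_p     = [1.6587]
With p = 1 this is the single equation gamma(0) phi_1 = gamma(1):
  phi_hat_1 = gamma(1) / gamma(0) = 1.6587 / 2.2324 = 0.7430.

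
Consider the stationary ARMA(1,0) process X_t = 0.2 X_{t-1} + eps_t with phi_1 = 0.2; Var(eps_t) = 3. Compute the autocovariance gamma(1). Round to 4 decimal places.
\gamma(1) = 0.6250

Multiply the model equation by X_{t-k} and take expectations. With theta_0 = psi_0 = 1 and psi_j the MA(infinity) weights, this gives
  gamma(k) - sum_i phi_i gamma(k-i) = c_k,
  c_k = sigma^2 * sum_{j=k..q} theta_j psi_{j-k}   (c_k = 0 for k > q),
using gamma(-m) = gamma(m).
Pure AR (q = 0): c_0 = sigma^2 = 3, c_k = 0 for k >= 1.
Equations for k = 0 and k = 1 (AR order 1):
  gamma(0) = phi_1 gamma(1) + c_0
  gamma(1) = phi_1 gamma(0) + c_1
Substituting the second into the first: gamma(0) (1 - phi_1^2) = c_0 + phi_1 c_1, so
  gamma(0) = c_0 / (1 - phi_1^2) = 3 / (1 - (0.2)^2) = 3 / 0.96 = 3.125.
  gamma(1) = phi_1 gamma(0) = (0.2)(3.125) = 0.625.
Therefore gamma(1) = 0.6250 (to 4 decimal places).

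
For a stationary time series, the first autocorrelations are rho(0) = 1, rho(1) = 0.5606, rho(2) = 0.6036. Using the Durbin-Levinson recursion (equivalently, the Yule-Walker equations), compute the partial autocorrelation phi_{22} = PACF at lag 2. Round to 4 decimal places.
\phi_{22} = 0.4219

The PACF at lag k is phi_{kk}, the last component of the solution
to the Yule-Walker system G_k phi = r_k where
  (G_k)_{ij} = rho(|i - j|), (r_k)_i = rho(i), i,j = 1..k.
Equivalently, Durbin-Levinson gives phi_{kk} iteratively:
  phi_{11} = rho(1)
  phi_{kk} = [rho(k) - sum_{j=1..k-1} phi_{k-1,j} rho(k-j)]
            / [1 - sum_{j=1..k-1} phi_{k-1,j} rho(j)],
  phi_{k,j} = phi_{k-1,j} - phi_{kk} phi_{k-1,k-j},  j = 1..k-1.
Step k = 1:
  phi_11 = rho(1) = 0.5606.
Step k = 2:
  phi_22 = [rho(2) - phi_11 rho(1)] / [1 - phi_11 rho(1)] = [0.6036 - (0.5606)(0.5606)] / [1 - (0.5606)(0.5606)]
         = 0.28932764 / 0.68572764 = 0.4219.
Therefore phi_{22} = 0.4219.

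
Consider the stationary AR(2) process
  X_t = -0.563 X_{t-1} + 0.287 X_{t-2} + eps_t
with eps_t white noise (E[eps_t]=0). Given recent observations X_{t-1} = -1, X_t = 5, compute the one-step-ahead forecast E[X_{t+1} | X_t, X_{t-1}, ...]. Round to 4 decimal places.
E[X_{t+1} \mid \mathcal F_t] = -3.1020

For an AR(p) model X_t = c + sum_i phi_i X_{t-i} + eps_t, the
one-step-ahead conditional mean is
  E[X_{t+1} | X_t, ...] = c + sum_i phi_i X_{t+1-i}.
Substitute known values:
  E[X_{t+1} | ...] = (-0.563) * (5) + (0.287) * (-1)
                   = -3.1020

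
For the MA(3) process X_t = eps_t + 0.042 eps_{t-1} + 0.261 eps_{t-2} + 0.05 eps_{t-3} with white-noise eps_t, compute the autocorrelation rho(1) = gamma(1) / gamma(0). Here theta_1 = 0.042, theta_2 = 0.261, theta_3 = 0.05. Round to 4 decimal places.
\rho(1) = 0.0616

For an MA(q) process with theta_0 = 1, the autocovariance is
  gamma(k) = sigma^2 * sum_{i=0..q-k} theta_i * theta_{i+k},
and rho(k) = gamma(k) / gamma(0). Sigma^2 cancels.
  numerator   = (1)*(0.042) + (0.042)*(0.261) + (0.261)*(0.05) = 0.066012.
  denominator = (1)^2 + (0.042)^2 + (0.261)^2 + (0.05)^2 = 1.072385.
  rho(1) = 0.066012 / 1.072385 = 0.0616.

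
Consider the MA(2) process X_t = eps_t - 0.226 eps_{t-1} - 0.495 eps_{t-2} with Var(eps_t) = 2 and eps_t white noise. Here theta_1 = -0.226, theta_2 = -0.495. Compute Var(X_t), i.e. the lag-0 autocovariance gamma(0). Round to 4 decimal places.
\gamma(0) = 2.5922

For an MA(q) process X_t = eps_t + sum_i theta_i eps_{t-i} with
Var(eps_t) = sigma^2, the variance is
  gamma(0) = sigma^2 * (1 + sum_i theta_i^2).
  sum_i theta_i^2 = (-0.226)^2 + (-0.495)^2 = 0.051076 + 0.245025 = 0.296101.
  gamma(0) = 2 * (1 + 0.296101) = 2 * 1.296101 = 2.592202, which rounds to 2.5922.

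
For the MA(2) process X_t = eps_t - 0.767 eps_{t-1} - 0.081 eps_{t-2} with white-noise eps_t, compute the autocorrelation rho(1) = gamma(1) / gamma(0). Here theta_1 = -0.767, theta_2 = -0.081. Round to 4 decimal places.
\rho(1) = -0.4420

For an MA(q) process with theta_0 = 1, the autocovariance is
  gamma(k) = sigma^2 * sum_{i=0..q-k} theta_i * theta_{i+k},
and rho(k) = gamma(k) / gamma(0). Sigma^2 cancels.
  numerator   = (1)*(-0.767) + (-0.767)*(-0.081) = -0.704873.
  denominator = (1)^2 + (-0.767)^2 + (-0.081)^2 = 1.59485.
  rho(1) = -0.704873 / 1.59485 = -0.4420.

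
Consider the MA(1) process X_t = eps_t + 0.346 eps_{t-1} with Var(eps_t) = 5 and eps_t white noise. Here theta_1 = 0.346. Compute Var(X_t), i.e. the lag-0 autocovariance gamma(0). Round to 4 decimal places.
\gamma(0) = 5.5986

For an MA(q) process X_t = eps_t + sum_i theta_i eps_{t-i} with
Var(eps_t) = sigma^2, the variance is
  gamma(0) = sigma^2 * (1 + sum_i theta_i^2).
  sum_i theta_i^2 = (0.346)^2 = 0.119716.
  gamma(0) = 5 * (1 + 0.119716) = 5 * 1.119716 = 5.59858, which rounds to 5.5986.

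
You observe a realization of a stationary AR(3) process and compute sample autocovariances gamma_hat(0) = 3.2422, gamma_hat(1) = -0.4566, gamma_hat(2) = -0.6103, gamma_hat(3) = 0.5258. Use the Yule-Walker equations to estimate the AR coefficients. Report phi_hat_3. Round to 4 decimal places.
\hat\phi_{3} = 0.1070

The Yule-Walker equations for an AR(p) process read, in matrix form,
  Gamma_p phi = r_p,   with   (Gamma_p)_{ij} = gamma(|i - j|),
                       (r_p)_i = gamma(i),   i,j = 1..p.
Substitute the sample gammas (Toeplitz matrix and right-hand side of size 3):
  Gamma_p = [[3.2422, -0.4566, -0.6103], [-0.4566, 3.2422, -0.4566], [-0.6103, -0.4566, 3.2422]]
  r_p     = [-0.4566, -0.6103, 0.5258]
Written out (R1..R3):
  (R1) 3.2422 phi_1 - 0.4566 phi_2 - 0.6103 phi_3 = -0.4566
  (R2) -0.4566 phi_1 + 3.2422 phi_2 - 0.4566 phi_3 = -0.6103
  (R3) -0.6103 phi_1 - 0.4566 phi_2 + 3.2422 phi_3 = 0.5258
Gaussian elimination:
  R2 <- R2 - (-0.4566/3.2422) R1 = R2 - (-0.14083) R1:  3.177897 phi_2 - 0.542549 phi_3 = -0.674603
  R3 <- R3 - (-0.6103/3.2422) R1 = R3 - (-0.188236) R1:  -0.542549 phi_2 + 3.127319 phi_3 = 0.439851
  R3 <- R3 - (-0.542549/3.177897) R2 = R3 - (-0.170726) R2:  3.034692 phi_3 = 0.324679
Back-substitution:
  phi_hat_3 = 0.324679 / 3.034692 = 0.106989
  phi_hat_2 = (-0.674603 - (-0.542549)(0.106989)) / 3.177897 = -0.194014
  phi_hat_1 = (-0.4566 - (-0.4566)(-0.194014) - (-0.6103)(0.106989)) / 3.2422 = -0.148014
So phi_hat = [-0.1480, -0.1940, 0.1070].
Therefore phi_hat_3 = 0.1070.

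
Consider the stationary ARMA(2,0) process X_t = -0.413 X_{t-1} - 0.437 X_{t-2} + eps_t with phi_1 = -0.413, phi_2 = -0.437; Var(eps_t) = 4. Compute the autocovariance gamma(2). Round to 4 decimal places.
\gamma(2) = -1.7154

Multiply the model equation by X_{t-k} and take expectations. With theta_0 = psi_0 = 1 and psi_j the MA(infinity) weights, this gives
  gamma(k) - sum_i phi_i gamma(k-i) = c_k,
  c_k = sigma^2 * sum_{j=k..q} theta_j psi_{j-k}   (c_k = 0 for k > q),
using gamma(-m) = gamma(m).
Pure AR (q = 0): c_0 = sigma^2 = 4, c_k = 0 for k >= 1.
Equations for k = 0, 1, 2 (AR order 2, c_2 = 0):
  (E0) gamma(0) = phi_1 gamma(1) + phi_2 gamma(2) + c_0
  (E1) gamma(1) = phi_1 gamma(0) + phi_2 gamma(1) + c_1
  (E2) gamma(2) = phi_1 gamma(1) + phi_2 gamma(0)
From (E1): gamma(1) = A gamma(0) + B with
  A = phi_1 / (1 - phi_2) = -0.413 / 1.437 = -0.287404,   B = c_1 / (1 - phi_2) = 0 / 1.437 = 0.
Insert (E2) into (E0): gamma(0) (1 - phi_2^2) = phi_1 (1 + phi_2) gamma(1) + c_0.
  phi_1 (1 + phi_2) = (-0.413)(0.563) = -0.232519,   1 - phi_2^2 = 0.809031.
Replace gamma(1) by A gamma(0) + B and collect gamma(0):
  gamma(0) [0.809031 - (-0.232519)(-0.287404)] = c_0 = 4
  gamma(0) * 0.742204 = 4
  gamma(0) = 4 / 0.742204 = 5.389354.
  gamma(1) = A gamma(0) = (-0.287404)(5.389354) = -1.548923.
  gamma(2) = phi_1 gamma(1) + phi_2 gamma(0) = (-0.413)(-1.548923) + (-0.437)(5.389354) = -1.715442.
Therefore gamma(2) = -1.7154 (to 4 decimal places).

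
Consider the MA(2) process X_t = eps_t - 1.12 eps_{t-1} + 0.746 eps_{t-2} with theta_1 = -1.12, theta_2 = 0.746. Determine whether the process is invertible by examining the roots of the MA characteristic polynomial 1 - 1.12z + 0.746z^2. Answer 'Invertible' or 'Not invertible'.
\text{Invertible}

The MA(q) characteristic polynomial is P(z) = 1 - 1.12z + 0.746z^2.
Invertibility requires all roots to lie outside the unit circle, i.e. |z| > 1 for every root.
Set 1 + (-1.12) z + (0.746) z^2 = 0, i.e. a z^2 + b z + c = 0 with a = 0.746, b = -1.12, c = 1.
Discriminant D = b^2 - 4ac = (-1.12)^2 - 4*(0.746)*1 = 1.2544 - (2.984) = -1.7296.
D < 0, so the roots are the complex-conjugate pair z = (-b +/- i sqrt(-D)) / (2a) = 0.7507 +/- 0.8815i.
For a conjugate pair |z|^2 = z * conj(z) = (product of roots) = c/a = 1/(0.746) = 1.340483, so |z| = sqrt(1.340483) = 1.1578 for both roots.
Moduli of all roots: 1.1578, 1.1578.
All moduli strictly greater than 1? Yes.
Verdict: Invertible.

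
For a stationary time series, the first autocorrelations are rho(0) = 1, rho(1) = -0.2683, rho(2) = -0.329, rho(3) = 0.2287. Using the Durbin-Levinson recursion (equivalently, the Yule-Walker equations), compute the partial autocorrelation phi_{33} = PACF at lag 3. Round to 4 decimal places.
\phi_{33} = -0.0181

The PACF at lag k is phi_{kk}, the last component of the solution
to the Yule-Walker system G_k phi = r_k where
  (G_k)_{ij} = rho(|i - j|), (r_k)_i = rho(i), i,j = 1..k.
Equivalently, Durbin-Levinson gives phi_{kk} iteratively:
  phi_{11} = rho(1)
  phi_{kk} = [rho(k) - sum_{j=1..k-1} phi_{k-1,j} rho(k-j)]
            / [1 - sum_{j=1..k-1} phi_{k-1,j} rho(j)],
  phi_{k,j} = phi_{k-1,j} - phi_{kk} phi_{k-1,k-j},  j = 1..k-1.
Step k = 1:
  phi_11 = rho(1) = -0.2683.
Step k = 2:
  phi_22 = [rho(2) - phi_11 rho(1)] / [1 - phi_11 rho(1)] = [-0.329 - (-0.2683)(-0.2683)] / [1 - (-0.2683)(-0.2683)]
         = -0.40098489 / 0.92801511 = -0.432089.
  Update: phi_21 = phi_11 - phi_22 phi_11 = -0.2683 - (-0.432089)(-0.2683) = -0.384229.
Step k = 3:
  phi_33 = [rho(3) - phi_21 rho(2) - phi_22 rho(1)] / [1 - phi_21 rho(1) - phi_22 rho(2)]
    numerator   = 0.2287 - (-0.384229)(-0.329) - (-0.432089)(-0.2683) = -0.01364089
    denominator = 1 - (-0.384229)(-0.2683) - (-0.432089)(-0.329) = 0.75475405
  phi_33 = -0.01364089 / 0.75475405 = -0.0181.
Therefore phi_{33} = -0.0181.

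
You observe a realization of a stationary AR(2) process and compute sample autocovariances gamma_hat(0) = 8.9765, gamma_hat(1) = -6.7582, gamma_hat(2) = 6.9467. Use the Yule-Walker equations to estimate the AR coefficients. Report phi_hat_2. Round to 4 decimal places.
\hat\phi_{2} = 0.4780

The Yule-Walker equations for an AR(p) process read, in matrix form,
  Gamma_p phi = r_p,   with   (Gamma_p)_{ij} = gamma(|i - j|),
                       (r_p)_i = gamma(i),   i,j = 1..p.
Substitute the sample gammas (Toeplitz matrix and right-hand side of size 2):
  Gamma_p = [[8.9765, -6.7582], [-6.7582, 8.9765]]
  r_p     = [-6.7582, 6.9467]
Written out:
  8.9765 phi_1 - 6.7582 phi_2 = -6.7582
  -6.7582 phi_1 + 8.9765 phi_2 = 6.9467
Solve by Cramer's rule:
  det = gamma(0)^2 - gamma(1)^2 = (8.9765)^2 - (-6.7582)^2 = 80.57755225 - 45.67326724 = 34.90428501
  phi_hat_1 = [gamma(1) gamma(0) - gamma(1) gamma(2)] / det = [(-6.7582)(8.9765) - (-6.7582)(6.9467)] / 34.90428501 = -13.71779436 / 34.90428501 = -0.393
  phi_hat_2 = [gamma(0) gamma(2) - gamma(1)^2] / det = [(8.9765)(6.9467) - (-6.7582)^2] / 34.90428501 = 16.68378531 / 34.90428501 = 0.478
So phi_hat = [-0.3930, 0.4780].
Therefore phi_hat_2 = 0.4780.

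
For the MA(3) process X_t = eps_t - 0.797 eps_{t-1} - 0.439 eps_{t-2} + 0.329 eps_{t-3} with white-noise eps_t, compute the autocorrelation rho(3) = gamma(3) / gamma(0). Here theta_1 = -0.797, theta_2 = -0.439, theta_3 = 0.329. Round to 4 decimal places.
\rho(3) = 0.1699

For an MA(q) process with theta_0 = 1, the autocovariance is
  gamma(k) = sigma^2 * sum_{i=0..q-k} theta_i * theta_{i+k},
and rho(k) = gamma(k) / gamma(0). Sigma^2 cancels.
  numerator   = (1)*(0.329) = 0.329.
  denominator = (1)^2 + (-0.797)^2 + (-0.439)^2 + (0.329)^2 = 1.936171.
  rho(3) = 0.329 / 1.936171 = 0.1699.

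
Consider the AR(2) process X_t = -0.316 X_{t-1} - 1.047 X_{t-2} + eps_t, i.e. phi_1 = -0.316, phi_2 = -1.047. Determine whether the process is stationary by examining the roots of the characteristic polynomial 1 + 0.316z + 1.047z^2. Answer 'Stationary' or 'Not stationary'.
\text{Not stationary}

The AR(p) characteristic polynomial is P(z) = 1 + 0.316z + 1.047z^2.
Stationarity requires all roots to lie outside the unit circle, i.e. |z| > 1 for every root.
Set 1 + (0.316) z + (1.047) z^2 = 0, i.e. a z^2 + b z + c = 0 with a = 1.047, b = 0.316, c = 1.
Discriminant D = b^2 - 4ac = (0.316)^2 - 4*(1.047)*1 = 0.099856 - (4.188) = -4.088144.
D < 0, so the roots are the complex-conjugate pair z = (-b +/- i sqrt(-D)) / (2a) = -0.1509 +/- 0.9656i.
For a conjugate pair |z|^2 = z * conj(z) = (product of roots) = c/a = 1/(1.047) = 0.95511, so |z| = sqrt(0.95511) = 0.9773 for both roots.
Moduli of all roots: 0.9773, 0.9773.
All moduli strictly greater than 1? No.
Verdict: Not stationary.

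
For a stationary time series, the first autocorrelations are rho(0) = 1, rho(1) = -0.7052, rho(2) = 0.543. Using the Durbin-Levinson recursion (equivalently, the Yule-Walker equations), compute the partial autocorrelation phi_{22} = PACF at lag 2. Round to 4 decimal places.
\phi_{22} = 0.0909

The PACF at lag k is phi_{kk}, the last component of the solution
to the Yule-Walker system G_k phi = r_k where
  (G_k)_{ij} = rho(|i - j|), (r_k)_i = rho(i), i,j = 1..k.
Equivalently, Durbin-Levinson gives phi_{kk} iteratively:
  phi_{11} = rho(1)
  phi_{kk} = [rho(k) - sum_{j=1..k-1} phi_{k-1,j} rho(k-j)]
            / [1 - sum_{j=1..k-1} phi_{k-1,j} rho(j)],
  phi_{k,j} = phi_{k-1,j} - phi_{kk} phi_{k-1,k-j},  j = 1..k-1.
Step k = 1:
  phi_11 = rho(1) = -0.7052.
Step k = 2:
  phi_22 = [rho(2) - phi_11 rho(1)] / [1 - phi_11 rho(1)] = [0.543 - (-0.7052)(-0.7052)] / [1 - (-0.7052)(-0.7052)]
         = 0.04569296 / 0.50269296 = 0.0909.
Therefore phi_{22} = 0.0909.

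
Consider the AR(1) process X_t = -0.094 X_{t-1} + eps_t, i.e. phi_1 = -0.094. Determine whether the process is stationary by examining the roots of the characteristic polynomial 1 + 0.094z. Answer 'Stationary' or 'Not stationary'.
\text{Stationary}

The AR(p) characteristic polynomial is P(z) = 1 + 0.094z.
Stationarity requires all roots to lie outside the unit circle, i.e. |z| > 1 for every root.
This is linear in z: 1 + (0.094) z = 0  =>  z = -1/(0.094) = -10.638298,  |z| = 10.638298.
Moduli of all roots: 10.6383.
All moduli strictly greater than 1? Yes.
Verdict: Stationary.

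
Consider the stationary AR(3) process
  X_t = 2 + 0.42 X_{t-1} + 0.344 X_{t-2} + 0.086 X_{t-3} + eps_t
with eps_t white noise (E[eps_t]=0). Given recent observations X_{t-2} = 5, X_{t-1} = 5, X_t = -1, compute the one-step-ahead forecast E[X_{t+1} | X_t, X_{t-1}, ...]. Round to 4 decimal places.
E[X_{t+1} \mid \mathcal F_t] = 3.7300

For an AR(p) model X_t = c + sum_i phi_i X_{t-i} + eps_t, the
one-step-ahead conditional mean is
  E[X_{t+1} | X_t, ...] = c + sum_i phi_i X_{t+1-i}.
Substitute known values:
  E[X_{t+1} | ...] = 2 + (0.42) * (-1) + (0.344) * (5) + (0.086) * (5)
                   = 3.7300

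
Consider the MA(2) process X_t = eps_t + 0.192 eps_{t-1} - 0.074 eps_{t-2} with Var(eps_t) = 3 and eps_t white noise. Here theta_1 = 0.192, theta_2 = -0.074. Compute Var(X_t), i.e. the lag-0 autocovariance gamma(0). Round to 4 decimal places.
\gamma(0) = 3.1270

For an MA(q) process X_t = eps_t + sum_i theta_i eps_{t-i} with
Var(eps_t) = sigma^2, the variance is
  gamma(0) = sigma^2 * (1 + sum_i theta_i^2).
  sum_i theta_i^2 = (0.192)^2 + (-0.074)^2 = 0.036864 + 0.005476 = 0.04234.
  gamma(0) = 3 * (1 + 0.04234) = 3 * 1.04234 = 3.12702, which rounds to 3.1270.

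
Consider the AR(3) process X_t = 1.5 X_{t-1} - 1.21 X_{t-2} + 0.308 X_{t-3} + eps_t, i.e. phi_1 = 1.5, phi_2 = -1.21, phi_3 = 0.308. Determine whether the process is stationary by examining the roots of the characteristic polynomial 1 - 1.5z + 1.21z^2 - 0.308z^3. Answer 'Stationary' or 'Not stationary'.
\text{Stationary}

The AR(p) characteristic polynomial is P(z) = 1 - 1.5z + 1.21z^2 - 0.308z^3.
Stationarity requires all roots to lie outside the unit circle, i.e. |z| > 1 for every root.
Degree 3: look for a simple real root z0 first, then factor out (1 - z/z0) and solve the remaining quadratic.
Testing z0 = 2.5: P(2.5) = 1 + (-1.5)(2.5) + (1.21)(2.5)^2 + (-0.308)(2.5)^3
  = 1 + (-3.75) + (7.5625) + (-4.8125) = 0.  So z_0 = 2.5 is a root, |z_0| = 2.5.
Divide out the factor (1 - 0.4 z) = (1 - z/z0) (since 1/z0 = 0.4):
  P(z) = (1 - 0.4 z)(1 + (-1.1) z + (0.77) z^2)
  [check: z-coef -1.1 - (0.4) = -1.5; z^2-coef 0.77 - (0.4)(-1.1) = 1.21; z^3-coef -(0.4)(0.77) = -0.308.]
Remaining roots from the quadratic factor 1 + (-1.1) z + (0.77) z^2:
  Set 1 + (-1.1) z + (0.77) z^2 = 0, i.e. a z^2 + b z + c = 0 with a = 0.77, b = -1.1, c = 1.
  Discriminant D = b^2 - 4ac = (-1.1)^2 - 4*(0.77)*1 = 1.21 - (3.08) = -1.87.
  D < 0, so the roots are the complex-conjugate pair z = (-b +/- i sqrt(-D)) / (2a) = 0.7143 +/- 0.888i.
  For a conjugate pair |z|^2 = z * conj(z) = (product of roots) = c/a = 1/(0.77) = 1.298701, so |z| = sqrt(1.298701) = 1.1396 for both roots.
Moduli of all roots: 2.5000, 1.1396, 1.1396.
All moduli strictly greater than 1? Yes.
Verdict: Stationary.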